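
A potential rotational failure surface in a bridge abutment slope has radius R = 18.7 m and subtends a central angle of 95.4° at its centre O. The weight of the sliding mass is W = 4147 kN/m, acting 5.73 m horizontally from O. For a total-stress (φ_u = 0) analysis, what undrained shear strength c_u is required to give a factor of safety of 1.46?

FS = c_u·L_a·R / (W·d), so c_u = FS·W·d / (L_a·R).
Arc length L_a = R·θ = 18.7·(95.4°·π/180) = 18.7·1.6650 = 31.14 m
c_u = 1.46·4147·5.73 / (31.14·18.7) = 34693.0 / 582.25 = 59.58 kPa

c_u = 59.6 kPa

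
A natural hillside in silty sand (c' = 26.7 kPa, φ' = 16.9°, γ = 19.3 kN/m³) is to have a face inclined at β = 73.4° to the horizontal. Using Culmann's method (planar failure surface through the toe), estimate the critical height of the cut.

Culmann's analysis gives the critical failure plane at α_cr = (β + φ')/2 = (73.4 + 16.9)/2 = 45.2°, and the critical height
H_c = (4c'/γ) · sinβ cosφ' / [1 − cos(β − φ')]
    = (4·26.7/19.3) · sin73.4°·cos16.9° / [1 − cos(56.5°)]
    = 5.534 · 0.9583·0.9568 / [1 − 0.5519]
    = 5.534 · 0.9169 / 0.4481
    = 11.32 m

H_c = 11.32 m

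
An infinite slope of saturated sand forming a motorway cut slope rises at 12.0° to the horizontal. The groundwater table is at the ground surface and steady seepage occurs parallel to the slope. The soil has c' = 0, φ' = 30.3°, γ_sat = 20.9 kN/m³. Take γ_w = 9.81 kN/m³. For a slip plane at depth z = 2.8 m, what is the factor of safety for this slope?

FS = 1.46

With seepage parallel to the slope and the water table at the surface, the effective normal stress on the slip plane uses the buoyant unit weight γ' = γ_sat − γ_w while the driving shear stress uses γ_sat:
FS = [c' + γ' z cos²β tanφ'] / [γ_sat z sinβ cosβ]
(For c' = 0 this reduces to FS = (γ'/γ_sat)·tanφ'/tanβ.)
γ' = 20.9 − 9.81 = 11.09 kN/m³
Numerator = 0.0 + 11.09·2.8·cos²12.0°·tan30.3° = 0.0 + 11.09·2.8·0.9568·0.5844 = 17.361 kPa
Denominator = 20.9·2.8·sin12.0°·cos12.0° = 20.9·2.8·0.2079·0.9781 = 11.901 kPa
FS = 17.361 / 11.901 = 1.459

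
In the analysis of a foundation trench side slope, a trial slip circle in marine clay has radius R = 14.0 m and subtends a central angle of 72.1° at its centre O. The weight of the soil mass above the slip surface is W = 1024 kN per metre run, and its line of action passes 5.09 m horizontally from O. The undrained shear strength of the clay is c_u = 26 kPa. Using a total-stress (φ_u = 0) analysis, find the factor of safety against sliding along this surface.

FS = 1.23

Taking moments about the centre O, the resisting moment is provided by the undrained shear strength acting along the arc:
Arc length L_a = R·θ = 14.0·(72.1°·π/180) = 14.0·1.2584 = 17.62 m
M_R = c_u·L_a·R = 26·17.62·14.0 = 6412.7 kN·m/m
M_D = W·d = 1024·5.09 = 5212.2 kN·m/m
FS = M_R / M_D = 6412.7 / 5212.2 = 1.230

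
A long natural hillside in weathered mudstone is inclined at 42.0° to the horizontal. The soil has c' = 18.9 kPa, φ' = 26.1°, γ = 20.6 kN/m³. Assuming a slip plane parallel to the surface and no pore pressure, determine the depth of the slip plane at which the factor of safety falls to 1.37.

z = 2.23 m

Setting FS = 1.37 in FS = [c' + γz cos²β tanφ'] / [γz sinβ cosβ] and solving for z:
z = c' / [γ cosβ (FS·sinβ − cosβ·tanφ')]
  = 18.9 / [20.6·cos42.0°·(1.37·sin42.0° − cos42.0°·tan26.1°)]
  = 18.9 / [20.6·0.7431·(1.37·0.6691 − 0.7431·0.4899)]
  = 18.9 / 8.4603 = 2.234 m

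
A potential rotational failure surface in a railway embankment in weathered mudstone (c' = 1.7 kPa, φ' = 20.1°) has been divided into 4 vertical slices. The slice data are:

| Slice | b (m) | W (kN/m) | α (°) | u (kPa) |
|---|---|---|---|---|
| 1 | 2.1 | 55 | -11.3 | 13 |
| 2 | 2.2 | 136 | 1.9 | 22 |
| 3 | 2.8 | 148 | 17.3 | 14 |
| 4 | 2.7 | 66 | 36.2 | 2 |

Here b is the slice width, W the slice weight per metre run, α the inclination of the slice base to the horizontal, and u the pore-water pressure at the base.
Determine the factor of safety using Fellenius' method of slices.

Ordinary method of slices: FS = Σ[c'·Δl_i + (W_i cosα_i − u_i·Δl_i)·tanφ'] / Σ W_i sinα_i, with Δl_i = b_i / cosα_i.
Slice 1: Δl = 2.1/cos(-11.3°) = 2.142 m; N'_1 = 55·cos(-11.3°) − 13·2.142 = 26.1; c'Δl = 3.64; W sinα = -10.8
Slice 2: Δl = 2.2/cos1.9° = 2.201 m; N'_2 = 136·cos1.9° − 22·2.201 = 87.5; c'Δl = 3.74; W sinα = 4.5
Slice 3: Δl = 2.8/cos17.3° = 2.933 m; N'_3 = 148·cos17.3° − 14·2.933 = 100.2; c'Δl = 4.99; W sinα = 44.0
Slice 4: Δl = 2.7/cos36.2° = 3.346 m; N'_4 = 66·cos36.2° − 2·3.346 = 46.6; c'Δl = 5.69; W sinα = 39.0
Σc'Δl = 18.1 kN/m; ΣN' = 260.4 kN/m; ΣW sinα = 76.7 kN/m
Resisting = 18.1 + 260.4·tan20.1° = 18.1 + 95.3 = 113.4 kN/m
FS = 113.4 / 76.7 = 1.477

FS = 1.48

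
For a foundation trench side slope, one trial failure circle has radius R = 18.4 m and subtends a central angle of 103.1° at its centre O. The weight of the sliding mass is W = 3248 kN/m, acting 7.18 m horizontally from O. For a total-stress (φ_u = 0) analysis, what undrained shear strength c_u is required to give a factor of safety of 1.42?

c_u = 54.4 kPa

FS = c_u·L_a·R / (W·d), so c_u = FS·W·d / (L_a·R).
Arc length L_a = R·θ = 18.4·(103.1°·π/180) = 18.4·1.7994 = 33.11 m
c_u = 1.42·3248·7.18 / (33.11·18.4) = 33115.3 / 609.22 = 54.36 kPa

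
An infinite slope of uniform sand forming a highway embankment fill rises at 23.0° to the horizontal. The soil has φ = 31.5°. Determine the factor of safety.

FS = 1.44

For a dry cohesionless infinite slope the factor of safety is FS = tanφ / tanβ.
FS = tan31.5° / tan23.0° = 0.6128 / 0.4245 = 1.444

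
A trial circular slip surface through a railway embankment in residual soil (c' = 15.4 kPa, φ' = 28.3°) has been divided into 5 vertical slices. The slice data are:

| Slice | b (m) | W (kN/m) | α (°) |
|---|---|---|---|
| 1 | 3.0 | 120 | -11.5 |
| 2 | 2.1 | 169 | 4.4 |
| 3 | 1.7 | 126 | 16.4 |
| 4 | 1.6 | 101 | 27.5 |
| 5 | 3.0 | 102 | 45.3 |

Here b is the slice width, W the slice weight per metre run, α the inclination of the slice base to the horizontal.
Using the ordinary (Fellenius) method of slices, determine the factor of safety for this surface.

FS = 3.52

Ordinary method of slices: FS = Σ[c'·Δl_i + (W_i cosα_i)·tanφ'] / Σ W_i sinα_i, with Δl_i = b_i / cosα_i.
Slice 1: Δl = 3.0/cos(-11.5°) = 3.061 m; N'_1 = 120·cos(-11.5°) = 117.6; c'Δl = 47.15; W sinα = -23.9
Slice 2: Δl = 2.1/cos4.4° = 2.106 m; N'_2 = 169·cos4.4° = 168.5; c'Δl = 32.44; W sinα = 13.0
Slice 3: Δl = 1.7/cos16.4° = 1.772 m; N'_3 = 126·cos16.4° = 120.9; c'Δl = 27.29; W sinα = 35.6
Slice 4: Δl = 1.6/cos27.5° = 1.804 m; N'_4 = 101·cos27.5° = 89.6; c'Δl = 27.78; W sinα = 46.6
Slice 5: Δl = 3.0/cos45.3° = 4.265 m; N'_5 = 102·cos45.3° = 71.7; c'Δl = 65.68; W sinα = 72.5
Σc'Δl = 200.3 kN/m; ΣN' = 568.3 kN/m; ΣW sinα = 143.8 kN/m
Resisting = 200.3 + 568.3·tan28.3° = 200.3 + 306.0 = 506.3 kN/m
FS = 506.3 / 143.8 = 3.522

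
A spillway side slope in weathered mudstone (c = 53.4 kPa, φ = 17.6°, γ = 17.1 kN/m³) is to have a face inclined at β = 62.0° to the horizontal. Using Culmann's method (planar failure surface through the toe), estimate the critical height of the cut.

Culmann's analysis gives the critical failure plane at α_cr = (β + φ)/2 = (62.0 + 17.6)/2 = 39.8°, and the critical height
H_c = (4c/γ) · sinβ cosφ / [1 − cos(β − φ)]
    = (4·53.4/17.1) · sin62.0°·cos17.6° / [1 − cos(44.4°)]
    = 12.491 · 0.8829·0.9532 / [1 − 0.7145]
    = 12.491 · 0.8416 / 0.2855
    = 36.82 m

H_c = 36.82 m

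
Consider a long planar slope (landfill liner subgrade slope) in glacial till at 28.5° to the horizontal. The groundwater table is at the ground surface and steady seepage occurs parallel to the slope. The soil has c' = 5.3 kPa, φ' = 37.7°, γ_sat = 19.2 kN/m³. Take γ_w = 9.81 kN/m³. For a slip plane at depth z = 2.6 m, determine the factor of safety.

FS = 0.95

With seepage parallel to the slope and the water table at the surface, the effective normal stress on the slip plane uses the buoyant unit weight γ' = γ_sat − γ_w while the driving shear stress uses γ_sat:
FS = [c' + γ' z cos²β tanφ'] / [γ_sat z sinβ cosβ]
γ' = 19.2 − 9.81 = 9.39 kN/m³
Numerator = 5.3 + 9.39·2.6·cos²28.5°·tan37.7° = 5.3 + 9.39·2.6·0.7723·0.7729 = 19.873 kPa
Denominator = 19.2·2.6·sin28.5°·cos28.5° = 19.2·2.6·0.4772·0.8788 = 20.933 kPa
FS = 19.873 / 20.933 = 0.949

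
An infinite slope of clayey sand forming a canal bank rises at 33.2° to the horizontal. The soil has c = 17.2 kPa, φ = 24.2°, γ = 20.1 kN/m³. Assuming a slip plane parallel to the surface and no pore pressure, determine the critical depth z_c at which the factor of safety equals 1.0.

Setting FS = 1.00 in FS = [c + γz cos²β tanφ] / [γz sinβ cosβ] and solving for z:
z = c / [γ cosβ (FS·sinβ − cosβ·tanφ)]
  = 17.2 / [20.1·cos33.2°·(1.00·sin33.2° − cos33.2°·tan24.2°)]
  = 17.2 / [20.1·0.8368·(1.00·0.5476 − 0.8368·0.4494)]
  = 17.2 / 2.8846 = 5.963 m

z_c = 5.96 m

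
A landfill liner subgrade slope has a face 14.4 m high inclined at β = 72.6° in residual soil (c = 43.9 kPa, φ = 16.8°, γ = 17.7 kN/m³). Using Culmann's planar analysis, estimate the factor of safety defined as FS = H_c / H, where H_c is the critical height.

H_c = (4c/γ) · sinβ cosφ / [1 − cos(β − φ)]
    = (4·43.9/17.7) · sin72.6°·cos16.8° / [1 − cos55.8°]
    = 9.921 · 0.9135 / 0.4379 = 20.70 m
FS = H_c / H = 20.70 / 14.4 = 1.437

FS = 1.44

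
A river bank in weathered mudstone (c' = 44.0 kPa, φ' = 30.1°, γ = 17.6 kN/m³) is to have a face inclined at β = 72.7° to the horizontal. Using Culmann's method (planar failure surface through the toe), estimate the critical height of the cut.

Culmann's analysis gives the critical failure plane at α_cr = (β + φ')/2 = (72.7 + 30.1)/2 = 51.4°, and the critical height
H_c = (4c'/γ) · sinβ cosφ' / [1 − cos(β − φ')]
    = (4·44.0/17.6) · sin72.7°·cos30.1° / [1 − cos(42.6°)]
    = 10.000 · 0.9548·0.8652 / [1 − 0.7361]
    = 10.000 · 0.8260 / 0.2639
    = 31.30 m

H_c = 31.30 m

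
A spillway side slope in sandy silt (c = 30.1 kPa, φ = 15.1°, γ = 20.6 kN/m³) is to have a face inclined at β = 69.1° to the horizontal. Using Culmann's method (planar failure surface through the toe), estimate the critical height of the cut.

Culmann's analysis gives the critical failure plane at α_cr = (β + φ)/2 = (69.1 + 15.1)/2 = 42.1°, and the critical height
H_c = (4c/γ) · sinβ cosφ / [1 − cos(β − φ)]
    = (4·30.1/20.6) · sin69.1°·cos15.1° / [1 − cos(54.0°)]
    = 5.845 · 0.9342·0.9655 / [1 − 0.5878]
    = 5.845 · 0.9019 / 0.4122
    = 12.79 m

H_c = 12.79 m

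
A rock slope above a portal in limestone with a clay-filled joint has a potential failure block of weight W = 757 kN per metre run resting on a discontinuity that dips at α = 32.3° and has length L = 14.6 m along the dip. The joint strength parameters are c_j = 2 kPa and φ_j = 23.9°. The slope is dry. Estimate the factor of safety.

Resolving the block weight along and normal to the plane and applying the Mohr–Coulomb strength on the joint:
N' = W cosα = 757·cos32.3° = 639.9 kN/m
Driving force T = W sinα = 757·sin32.3° = 404.5 kN/m
Resisting force R = c_j·L + N'·tanφ_j = 2·14.6 + 639.9·tan23.9° = 29.2 + 283.5 = 312.7 kN/m
FS = R / T = 312.7 / 404.5 = 0.773

FS = 0.77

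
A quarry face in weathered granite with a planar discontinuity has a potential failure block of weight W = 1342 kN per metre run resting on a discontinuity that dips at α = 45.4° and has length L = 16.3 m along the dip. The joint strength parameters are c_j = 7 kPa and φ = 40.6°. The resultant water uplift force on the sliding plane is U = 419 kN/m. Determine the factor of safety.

Resolving the block weight along and normal to the plane and applying the Mohr–Coulomb strength on the joint:
N' = W cosα − U = 1342·cos45.4° − 419 = 523.3 kN/m
Driving force T = W sinα = 1342·sin45.4° = 955.5 kN/m
Resisting force R = c_j·L + N'·tanφ = 7·16.3 + 523.3·tan40.6° = 114.1 + 448.5 = 562.6 kN/m
FS = R / T = 562.6 / 955.5 = 0.589

FS = 0.59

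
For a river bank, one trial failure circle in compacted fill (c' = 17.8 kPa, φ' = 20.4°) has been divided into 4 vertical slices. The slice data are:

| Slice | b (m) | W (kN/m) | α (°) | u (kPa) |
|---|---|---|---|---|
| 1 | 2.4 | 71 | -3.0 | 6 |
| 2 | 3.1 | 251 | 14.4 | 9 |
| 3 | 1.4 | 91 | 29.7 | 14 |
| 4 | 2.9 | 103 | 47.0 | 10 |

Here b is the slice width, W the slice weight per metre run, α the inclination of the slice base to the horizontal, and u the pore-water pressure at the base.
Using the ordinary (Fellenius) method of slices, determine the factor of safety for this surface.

FS = 1.88

Ordinary method of slices: FS = Σ[c'·Δl_i + (W_i cosα_i − u_i·Δl_i)·tanφ'] / Σ W_i sinα_i, with Δl_i = b_i / cosα_i.
Slice 1: Δl = 2.4/cos(-3.0°) = 2.403 m; N'_1 = 71·cos(-3.0°) − 6·2.403 = 56.5; c'Δl = 42.78; W sinα = -3.7
Slice 2: Δl = 3.1/cos14.4° = 3.201 m; N'_2 = 251·cos14.4° − 9·3.201 = 214.3; c'Δl = 56.97; W sinα = 62.4
Slice 3: Δl = 1.4/cos29.7° = 1.612 m; N'_3 = 91·cos29.7° − 14·1.612 = 56.5; c'Δl = 28.69; W sinα = 45.1
Slice 4: Δl = 2.9/cos47.0° = 4.252 m; N'_4 = 103·cos47.0° − 10·4.252 = 27.7; c'Δl = 75.69; W sinα = 75.3
Σc'Δl = 204.1 kN/m; ΣN' = 355.0 kN/m; ΣW sinα = 179.1 kN/m
Resisting = 204.1 + 355.0·tan20.4° = 204.1 + 132.0 = 336.1 kN/m
FS = 336.1 / 179.1 = 1.877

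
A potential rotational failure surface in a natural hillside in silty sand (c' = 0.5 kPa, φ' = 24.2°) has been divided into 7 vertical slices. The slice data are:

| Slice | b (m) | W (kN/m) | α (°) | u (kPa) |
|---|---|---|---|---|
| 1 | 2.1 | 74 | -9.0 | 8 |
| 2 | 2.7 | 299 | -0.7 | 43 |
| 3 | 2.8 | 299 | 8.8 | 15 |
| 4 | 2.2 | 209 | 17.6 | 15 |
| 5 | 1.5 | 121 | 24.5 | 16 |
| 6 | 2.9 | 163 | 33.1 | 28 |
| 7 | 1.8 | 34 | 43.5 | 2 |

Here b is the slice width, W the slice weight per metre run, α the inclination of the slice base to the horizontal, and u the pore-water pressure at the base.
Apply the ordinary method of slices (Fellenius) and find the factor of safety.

Ordinary method of slices: FS = Σ[c'·Δl_i + (W_i cosα_i − u_i·Δl_i)·tanφ'] / Σ W_i sinα_i, with Δl_i = b_i / cosα_i.
Slice 1: Δl = 2.1/cos(-9.0°) = 2.126 m; N'_1 = 74·cos(-9.0°) − 8·2.126 = 56.1; c'Δl = 1.06; W sinα = -11.6
Slice 2: Δl = 2.7/cos(-0.7°) = 2.700 m; N'_2 = 299·cos(-0.7°) − 43·2.700 = 182.9; c'Δl = 1.35; W sinα = -3.7
Slice 3: Δl = 2.8/cos8.8° = 2.833 m; N'_3 = 299·cos8.8° − 15·2.833 = 253.0; c'Δl = 1.42; W sinα = 45.7
Slice 4: Δl = 2.2/cos17.6° = 2.308 m; N'_4 = 209·cos17.6° − 15·2.308 = 164.6; c'Δl = 1.15; W sinα = 63.2
Slice 5: Δl = 1.5/cos24.5° = 1.648 m; N'_5 = 121·cos24.5° − 16·1.648 = 83.7; c'Δl = 0.82; W sinα = 50.2
Slice 6: Δl = 2.9/cos33.1° = 3.462 m; N'_6 = 163·cos33.1° − 28·3.462 = 39.6; c'Δl = 1.73; W sinα = 89.0
Slice 7: Δl = 1.8/cos43.5° = 2.481 m; N'_7 = 34·cos43.5° − 2·2.481 = 19.7; c'Δl = 1.24; W sinα = 23.4
Σc'Δl = 8.8 kN/m; ΣN' = 799.6 kN/m; ΣW sinα = 256.3 kN/m
Resisting = 8.8 + 799.6·tan24.2° = 8.8 + 359.3 = 368.1 kN/m
FS = 368.1 / 256.3 = 1.436

FS = 1.44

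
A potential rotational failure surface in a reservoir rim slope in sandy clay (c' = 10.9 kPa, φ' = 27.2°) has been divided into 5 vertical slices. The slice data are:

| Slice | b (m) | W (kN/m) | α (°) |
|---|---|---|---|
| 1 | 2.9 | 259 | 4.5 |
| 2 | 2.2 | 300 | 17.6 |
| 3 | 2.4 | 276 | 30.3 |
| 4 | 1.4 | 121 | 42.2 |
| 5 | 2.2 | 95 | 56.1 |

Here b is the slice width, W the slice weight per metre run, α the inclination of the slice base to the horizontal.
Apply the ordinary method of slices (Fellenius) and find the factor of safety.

Ordinary method of slices: FS = Σ[c'·Δl_i + (W_i cosα_i)·tanφ'] / Σ W_i sinα_i, with Δl_i = b_i / cosα_i.
Slice 1: Δl = 2.9/cos4.5° = 2.909 m; N'_1 = 259·cos4.5° = 258.2; c'Δl = 31.71; W sinα = 20.3
Slice 2: Δl = 2.2/cos17.6° = 2.308 m; N'_2 = 300·cos17.6° = 286.0; c'Δl = 25.16; W sinα = 90.7
Slice 3: Δl = 2.4/cos30.3° = 2.780 m; N'_3 = 276·cos30.3° = 238.3; c'Δl = 30.30; W sinα = 139.2
Slice 4: Δl = 1.4/cos42.2° = 1.890 m; N'_4 = 121·cos42.2° = 89.6; c'Δl = 20.60; W sinα = 81.3
Slice 5: Δl = 2.2/cos56.1° = 3.944 m; N'_5 = 95·cos56.1° = 53.0; c'Δl = 42.99; W sinα = 78.9
Σc'Δl = 150.8 kN/m; ΣN' = 925.1 kN/m; ΣW sinα = 410.4 kN/m
Resisting = 150.8 + 925.1·tan27.2° = 150.8 + 475.4 = 626.2 kN/m
FS = 626.2 / 410.4 = 1.526

FS = 1.53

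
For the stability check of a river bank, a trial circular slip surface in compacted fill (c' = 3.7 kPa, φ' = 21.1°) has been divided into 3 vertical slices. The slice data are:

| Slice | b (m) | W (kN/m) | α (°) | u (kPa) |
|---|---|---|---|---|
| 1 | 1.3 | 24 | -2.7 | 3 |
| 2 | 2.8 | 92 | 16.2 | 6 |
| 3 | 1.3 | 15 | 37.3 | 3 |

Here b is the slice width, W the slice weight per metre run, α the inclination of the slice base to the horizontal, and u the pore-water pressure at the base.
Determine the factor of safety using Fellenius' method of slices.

FS = 1.77

Ordinary method of slices: FS = Σ[c'·Δl_i + (W_i cosα_i − u_i·Δl_i)·tanφ'] / Σ W_i sinα_i, with Δl_i = b_i / cosα_i.
Slice 1: Δl = 1.3/cos(-2.7°) = 1.301 m; N'_1 = 24·cos(-2.7°) − 3·1.301 = 20.1; c'Δl = 4.82; W sinα = -1.1
Slice 2: Δl = 2.8/cos16.2° = 2.916 m; N'_2 = 92·cos16.2° − 6·2.916 = 70.9; c'Δl = 10.79; W sinα = 25.7
Slice 3: Δl = 1.3/cos37.3° = 1.634 m; N'_3 = 15·cos37.3° − 3·1.634 = 7.0; c'Δl = 6.05; W sinα = 9.1
Σc'Δl = 21.7 kN/m; ΣN' = 98.0 kN/m; ΣW sinα = 33.6 kN/m
Resisting = 21.7 + 98.0·tan21.1° = 21.7 + 37.8 = 59.4 kN/m
FS = 59.4 / 33.6 = 1.768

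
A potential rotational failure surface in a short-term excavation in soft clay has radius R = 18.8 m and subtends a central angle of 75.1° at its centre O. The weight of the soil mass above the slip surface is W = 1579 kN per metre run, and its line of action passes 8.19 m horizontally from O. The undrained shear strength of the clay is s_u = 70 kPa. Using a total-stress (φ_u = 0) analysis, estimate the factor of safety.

FS = 2.51

Taking moments about the centre O, the resisting moment is provided by the undrained shear strength acting along the arc:
Arc length L_a = R·θ = 18.8·(75.1°·π/180) = 18.8·1.3107 = 24.64 m
M_R = s_u·L_a·R = 70·24.64·18.8 = 32428.8 kN·m/m
M_D = W·d = 1579·8.19 = 12932.0 kN·m/m
FS = M_R / M_D = 32428.8 / 12932.0 = 2.508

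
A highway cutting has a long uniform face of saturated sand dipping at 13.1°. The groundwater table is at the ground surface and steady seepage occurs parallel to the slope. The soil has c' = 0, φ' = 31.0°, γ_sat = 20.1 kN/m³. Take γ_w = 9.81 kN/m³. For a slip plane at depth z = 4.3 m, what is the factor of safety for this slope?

FS = 1.32

With seepage parallel to the slope and the water table at the surface, the effective normal stress on the slip plane uses the buoyant unit weight γ' = γ_sat − γ_w while the driving shear stress uses γ_sat:
FS = [c' + γ' z cos²β tanφ'] / [γ_sat z sinβ cosβ]
(For c' = 0 this reduces to FS = (γ'/γ_sat)·tanφ'/tanβ.)
γ' = 20.1 − 9.81 = 10.29 kN/m³
Numerator = 0.0 + 10.29·4.3·cos²13.1°·tan31.0° = 0.0 + 10.29·4.3·0.9486·0.6009 = 25.221 kPa
Denominator = 20.1·4.3·sin13.1°·cos13.1° = 20.1·4.3·0.2267·0.9740 = 19.080 kPa
FS = 25.221 / 19.080 = 1.322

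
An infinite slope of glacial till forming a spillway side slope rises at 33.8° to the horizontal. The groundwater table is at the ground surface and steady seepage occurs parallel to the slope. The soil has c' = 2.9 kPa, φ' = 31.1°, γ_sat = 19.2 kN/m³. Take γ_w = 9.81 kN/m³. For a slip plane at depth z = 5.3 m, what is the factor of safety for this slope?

FS = 0.50

With seepage parallel to the slope and the water table at the surface, the effective normal stress on the slip plane uses the buoyant unit weight γ' = γ_sat − γ_w while the driving shear stress uses γ_sat:
FS = [c' + γ' z cos²β tanφ'] / [γ_sat z sinβ cosβ]
γ' = 19.2 − 9.81 = 9.39 kN/m³
Numerator = 2.9 + 9.39·5.3·cos²33.8°·tan31.1° = 2.9 + 9.39·5.3·0.6905·0.6032 = 23.631 kPa
Denominator = 19.2·5.3·sin33.8°·cos33.8° = 19.2·5.3·0.5563·0.8310 = 47.041 kPa
FS = 23.631 / 47.041 = 0.502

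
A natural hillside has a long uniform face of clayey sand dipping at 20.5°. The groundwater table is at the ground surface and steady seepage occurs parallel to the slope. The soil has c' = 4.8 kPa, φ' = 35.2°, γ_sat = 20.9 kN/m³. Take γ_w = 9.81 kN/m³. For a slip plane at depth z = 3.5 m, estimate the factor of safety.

With seepage parallel to the slope and the water table at the surface, the effective normal stress on the slip plane uses the buoyant unit weight γ' = γ_sat − γ_w while the driving shear stress uses γ_sat:
FS = [c' + γ' z cos²β tanφ'] / [γ_sat z sinβ cosβ]
γ' = 20.9 − 9.81 = 11.09 kN/m³
Numerator = 4.8 + 11.09·3.5·cos²20.5°·tan35.2° = 4.8 + 11.09·3.5·0.8774·0.7054 = 28.823 kPa
Denominator = 20.9·3.5·sin20.5°·cos20.5° = 20.9·3.5·0.3502·0.9367 = 23.995 kPa
FS = 28.823 / 23.995 = 1.201

FS = 1.20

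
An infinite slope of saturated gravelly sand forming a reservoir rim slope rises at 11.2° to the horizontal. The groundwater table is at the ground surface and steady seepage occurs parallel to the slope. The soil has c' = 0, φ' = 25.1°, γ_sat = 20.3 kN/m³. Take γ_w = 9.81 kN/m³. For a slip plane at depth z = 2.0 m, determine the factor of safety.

With seepage parallel to the slope and the water table at the surface, the effective normal stress on the slip plane uses the buoyant unit weight γ' = γ_sat − γ_w while the driving shear stress uses γ_sat:
FS = [c' + γ' z cos²β tanφ'] / [γ_sat z sinβ cosβ]
(For c' = 0 this reduces to FS = (γ'/γ_sat)·tanφ'/tanβ.)
γ' = 20.3 − 9.81 = 10.49 kN/m³
Numerator = 0.0 + 10.49·2.0·cos²11.2°·tan25.1° = 0.0 + 10.49·2.0·0.9623·0.4684 = 9.457 kPa
Denominator = 20.3·2.0·sin11.2°·cos11.2° = 20.3·2.0·0.1942·0.9810 = 7.736 kPa
FS = 9.457 / 7.736 = 1.223

FS = 1.22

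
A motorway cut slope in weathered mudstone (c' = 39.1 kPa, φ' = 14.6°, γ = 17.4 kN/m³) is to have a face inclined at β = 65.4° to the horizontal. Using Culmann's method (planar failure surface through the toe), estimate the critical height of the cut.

Culmann's analysis gives the critical failure plane at α_cr = (β + φ')/2 = (65.4 + 14.6)/2 = 40.0°, and the critical height
H_c = (4c'/γ) · sinβ cosφ' / [1 − cos(β − φ')]
    = (4·39.1/17.4) · sin65.4°·cos14.6° / [1 − cos(50.8°)]
    = 8.989 · 0.9092·0.9677 / [1 − 0.6320]
    = 8.989 · 0.8799 / 0.3680
    = 21.49 m

H_c = 21.49 m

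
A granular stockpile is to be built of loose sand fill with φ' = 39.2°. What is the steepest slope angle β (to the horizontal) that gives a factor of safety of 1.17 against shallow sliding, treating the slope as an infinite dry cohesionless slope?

For an infinite dry cohesionless slope FS = tanφ'/tanβ, so tanβ = tanφ' / FS.
tanβ = tan39.2° / 1.17 = 0.8156 / 1.17 = 0.6971
β = arctan(0.6971) = 34.88°

β = 34.9°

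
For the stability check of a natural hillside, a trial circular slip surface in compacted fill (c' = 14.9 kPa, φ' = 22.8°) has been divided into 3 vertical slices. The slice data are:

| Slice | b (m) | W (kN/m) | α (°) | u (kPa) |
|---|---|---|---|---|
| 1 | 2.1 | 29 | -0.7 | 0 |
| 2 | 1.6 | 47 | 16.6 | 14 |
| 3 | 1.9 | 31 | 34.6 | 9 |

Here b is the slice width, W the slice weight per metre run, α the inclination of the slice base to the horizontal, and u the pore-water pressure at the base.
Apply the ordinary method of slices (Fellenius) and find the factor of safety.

FS = 3.71

Ordinary method of slices: FS = Σ[c'·Δl_i + (W_i cosα_i − u_i·Δl_i)·tanφ'] / Σ W_i sinα_i, with Δl_i = b_i / cosα_i.
Slice 1: Δl = 2.1/cos(-0.7°) = 2.100 m; N'_1 = 29·cos(-0.7°) − 0·2.100 = 29.0; c'Δl = 31.29; W sinα = -0.4
Slice 2: Δl = 1.6/cos16.6° = 1.670 m; N'_2 = 47·cos16.6° − 14·1.670 = 21.7; c'Δl = 24.88; W sinα = 13.4
Slice 3: Δl = 1.9/cos34.6° = 2.308 m; N'_3 = 31·cos34.6° − 9·2.308 = 4.7; c'Δl = 34.39; W sinα = 17.6
Σc'Δl = 90.6 kN/m; ΣN' = 55.4 kN/m; ΣW sinα = 30.7 kN/m
Resisting = 90.6 + 55.4·tan22.8° = 90.6 + 23.3 = 113.9 kN/m
FS = 113.9 / 30.7 = 3.711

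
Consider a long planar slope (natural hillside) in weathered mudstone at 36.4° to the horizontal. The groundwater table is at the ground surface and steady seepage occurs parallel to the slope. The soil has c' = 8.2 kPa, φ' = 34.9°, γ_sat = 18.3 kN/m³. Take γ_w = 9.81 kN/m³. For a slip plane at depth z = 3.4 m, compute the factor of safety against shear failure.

FS = 0.71

With seepage parallel to the slope and the water table at the surface, the effective normal stress on the slip plane uses the buoyant unit weight γ' = γ_sat − γ_w while the driving shear stress uses γ_sat:
FS = [c' + γ' z cos²β tanφ'] / [γ_sat z sinβ cosβ]
γ' = 18.3 − 9.81 = 8.49 kN/m³
Numerator = 8.2 + 8.49·3.4·cos²36.4°·tan34.9° = 8.2 + 8.49·3.4·0.6479·0.6976 = 21.246 kPa
Denominator = 18.3·3.4·sin36.4°·cos36.4° = 18.3·3.4·0.5934·0.8049 = 29.719 kPa
FS = 21.246 / 29.719 = 0.715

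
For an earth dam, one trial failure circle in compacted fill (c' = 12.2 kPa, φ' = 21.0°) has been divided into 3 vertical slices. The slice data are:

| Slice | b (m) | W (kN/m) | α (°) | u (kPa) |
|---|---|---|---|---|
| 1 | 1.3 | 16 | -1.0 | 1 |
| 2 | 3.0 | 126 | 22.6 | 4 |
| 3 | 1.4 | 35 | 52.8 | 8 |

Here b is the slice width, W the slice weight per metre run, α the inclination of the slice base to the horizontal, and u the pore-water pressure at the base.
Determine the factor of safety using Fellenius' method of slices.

Ordinary method of slices: FS = Σ[c'·Δl_i + (W_i cosα_i − u_i·Δl_i)·tanφ'] / Σ W_i sinα_i, with Δl_i = b_i / cosα_i.
Slice 1: Δl = 1.3/cos(-1.0°) = 1.300 m; N'_1 = 16·cos(-1.0°) − 1·1.300 = 14.7; c'Δl = 15.86; W sinα = -0.3
Slice 2: Δl = 3.0/cos22.6° = 3.250 m; N'_2 = 126·cos22.6° − 4·3.250 = 103.3; c'Δl = 39.64; W sinα = 48.4
Slice 3: Δl = 1.4/cos52.8° = 2.316 m; N'_3 = 35·cos52.8° − 8·2.316 = 2.6; c'Δl = 28.25; W sinα = 27.9
Σc'Δl = 83.8 kN/m; ΣN' = 120.7 kN/m; ΣW sinα = 76.0 kN/m
Resisting = 83.8 + 120.7·tan21.0° = 83.8 + 46.3 = 130.1 kN/m
FS = 130.1 / 76.0 = 1.711

FS = 1.71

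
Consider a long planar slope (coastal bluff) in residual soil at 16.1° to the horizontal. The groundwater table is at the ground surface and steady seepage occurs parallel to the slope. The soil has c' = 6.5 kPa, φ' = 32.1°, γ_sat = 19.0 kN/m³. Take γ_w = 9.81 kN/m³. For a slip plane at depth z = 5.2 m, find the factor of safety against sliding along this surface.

With seepage parallel to the slope and the water table at the surface, the effective normal stress on the slip plane uses the buoyant unit weight γ' = γ_sat − γ_w while the driving shear stress uses γ_sat:
FS = [c' + γ' z cos²β tanφ'] / [γ_sat z sinβ cosβ]
γ' = 19.0 − 9.81 = 9.19 kN/m³
Numerator = 6.5 + 9.19·5.2·cos²16.1°·tan32.1° = 6.5 + 9.19·5.2·0.9231·0.6273 = 34.172 kPa
Denominator = 19.0·5.2·sin16.1°·cos16.1° = 19.0·5.2·0.2773·0.9608 = 26.324 kPa
FS = 34.172 / 26.324 = 1.298

FS = 1.30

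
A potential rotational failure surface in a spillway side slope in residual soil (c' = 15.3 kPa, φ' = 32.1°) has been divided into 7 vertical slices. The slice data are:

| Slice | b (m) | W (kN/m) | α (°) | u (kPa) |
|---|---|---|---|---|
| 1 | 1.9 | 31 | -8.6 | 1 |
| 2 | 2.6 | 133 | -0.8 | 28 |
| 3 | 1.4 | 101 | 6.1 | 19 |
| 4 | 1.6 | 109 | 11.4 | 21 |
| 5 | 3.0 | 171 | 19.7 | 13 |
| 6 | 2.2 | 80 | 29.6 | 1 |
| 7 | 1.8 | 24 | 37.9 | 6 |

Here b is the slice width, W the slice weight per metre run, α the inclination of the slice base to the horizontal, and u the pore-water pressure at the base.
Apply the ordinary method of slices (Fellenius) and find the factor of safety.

FS = 3.67

Ordinary method of slices: FS = Σ[c'·Δl_i + (W_i cosα_i − u_i·Δl_i)·tanφ'] / Σ W_i sinα_i, with Δl_i = b_i / cosα_i.
Slice 1: Δl = 1.9/cos(-8.6°) = 1.922 m; N'_1 = 31·cos(-8.6°) − 1·1.922 = 28.7; c'Δl = 29.40; W sinα = -4.6
Slice 2: Δl = 2.6/cos(-0.8°) = 2.600 m; N'_2 = 133·cos(-0.8°) − 28·2.600 = 60.2; c'Δl = 39.78; W sinα = -1.9
Slice 3: Δl = 1.4/cos6.1° = 1.408 m; N'_3 = 101·cos6.1° − 19·1.408 = 73.7; c'Δl = 21.54; W sinα = 10.7
Slice 4: Δl = 1.6/cos11.4° = 1.632 m; N'_4 = 109·cos11.4° − 21·1.632 = 72.6; c'Δl = 24.97; W sinα = 21.5
Slice 5: Δl = 3.0/cos19.7° = 3.187 m; N'_5 = 171·cos19.7° − 13·3.187 = 119.6; c'Δl = 48.75; W sinα = 57.6
Slice 6: Δl = 2.2/cos29.6° = 2.530 m; N'_6 = 80·cos29.6° − 1·2.530 = 67.0; c'Δl = 38.71; W sinα = 39.5
Slice 7: Δl = 1.8/cos37.9° = 2.281 m; N'_7 = 24·cos37.9° − 6·2.281 = 5.3; c'Δl = 34.90; W sinα = 14.7
Σc'Δl = 238.1 kN/m; ΣN' = 427.0 kN/m; ΣW sinα = 137.7 kN/m
Resisting = 238.1 + 427.0·tan32.1° = 238.1 + 267.9 = 505.9 kN/m
FS = 505.9 / 137.7 = 3.674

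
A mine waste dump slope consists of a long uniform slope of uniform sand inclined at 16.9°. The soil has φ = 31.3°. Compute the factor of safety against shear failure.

For a dry cohesionless infinite slope the factor of safety is FS = tanφ / tanβ.
FS = tan31.3° / tan16.9° = 0.6080 / 0.3038 = 2.001

FS = 2.00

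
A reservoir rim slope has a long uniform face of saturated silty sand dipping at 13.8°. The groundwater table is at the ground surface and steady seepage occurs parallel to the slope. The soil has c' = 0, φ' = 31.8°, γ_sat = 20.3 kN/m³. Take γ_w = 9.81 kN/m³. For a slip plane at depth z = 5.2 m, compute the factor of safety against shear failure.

FS = 1.30

With seepage parallel to the slope and the water table at the surface, the effective normal stress on the slip plane uses the buoyant unit weight γ' = γ_sat − γ_w while the driving shear stress uses γ_sat:
FS = [c' + γ' z cos²β tanφ'] / [γ_sat z sinβ cosβ]
(For c' = 0 this reduces to FS = (γ'/γ_sat)·tanφ'/tanβ.)
γ' = 20.3 − 9.81 = 10.49 kN/m³
Numerator = 0.0 + 10.49·5.2·cos²13.8°·tan31.8° = 0.0 + 10.49·5.2·0.9431·0.6200 = 31.897 kPa
Denominator = 20.3·5.2·sin13.8°·cos13.8° = 20.3·5.2·0.2385·0.9711 = 24.453 kPa
FS = 31.897 / 24.453 = 1.304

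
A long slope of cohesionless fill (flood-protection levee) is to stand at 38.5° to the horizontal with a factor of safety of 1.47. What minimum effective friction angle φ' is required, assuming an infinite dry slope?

φ' = 49.5°

FS = tanφ'/tanβ ⇒ tanφ' = FS · tanβ = 1.47 · tan38.5° = 1.1693
φ' = arctan(1.1693) = 49.46°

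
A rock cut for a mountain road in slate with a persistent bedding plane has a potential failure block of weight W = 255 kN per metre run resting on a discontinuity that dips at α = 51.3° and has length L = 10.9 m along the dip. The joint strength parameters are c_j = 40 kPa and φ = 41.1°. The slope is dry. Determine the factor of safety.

Resolving the block weight along and normal to the plane and applying the Mohr–Coulomb strength on the joint:
N' = W cosα = 255·cos51.3° = 159.4 kN/m
Driving force T = W sinα = 255·sin51.3° = 199.0 kN/m
Resisting force R = c_j·L + N'·tanφ = 40·10.9 + 159.4·tan41.1° = 436.0 + 139.1 = 575.1 kN/m
FS = R / T = 575.1 / 199.0 = 2.890

FS = 2.89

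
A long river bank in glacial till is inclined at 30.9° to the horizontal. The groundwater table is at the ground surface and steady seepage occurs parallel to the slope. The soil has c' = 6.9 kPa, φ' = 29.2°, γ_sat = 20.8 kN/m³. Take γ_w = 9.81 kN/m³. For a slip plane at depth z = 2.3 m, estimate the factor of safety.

With seepage parallel to the slope and the water table at the surface, the effective normal stress on the slip plane uses the buoyant unit weight γ' = γ_sat − γ_w while the driving shear stress uses γ_sat:
FS = [c' + γ' z cos²β tanφ'] / [γ_sat z sinβ cosβ]
γ' = 20.8 − 9.81 = 10.99 kN/m³
Numerator = 6.9 + 10.99·2.3·cos²30.9°·tan29.2° = 6.9 + 10.99·2.3·0.7363·0.5589 = 17.301 kPa
Denominator = 20.8·2.3·sin30.9°·cos30.9° = 20.8·2.3·0.5135·0.8581 = 21.081 kPa
FS = 17.301 / 21.081 = 0.821

FS = 0.82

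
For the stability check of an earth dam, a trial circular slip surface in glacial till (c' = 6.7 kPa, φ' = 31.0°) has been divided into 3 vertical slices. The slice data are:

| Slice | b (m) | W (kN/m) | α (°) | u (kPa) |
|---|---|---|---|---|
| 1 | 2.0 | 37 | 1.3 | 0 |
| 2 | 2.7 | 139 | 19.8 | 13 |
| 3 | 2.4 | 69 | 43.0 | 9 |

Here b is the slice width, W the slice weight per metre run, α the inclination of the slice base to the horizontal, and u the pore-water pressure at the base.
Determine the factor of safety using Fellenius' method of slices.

Ordinary method of slices: FS = Σ[c'·Δl_i + (W_i cosα_i − u_i·Δl_i)·tanφ'] / Σ W_i sinα_i, with Δl_i = b_i / cosα_i.
Slice 1: Δl = 2.0/cos1.3° = 2.001 m; N'_1 = 37·cos1.3° − 0·2.001 = 37.0; c'Δl = 13.40; W sinα = 0.8
Slice 2: Δl = 2.7/cos19.8° = 2.870 m; N'_2 = 139·cos19.8° − 13·2.870 = 93.5; c'Δl = 19.23; W sinα = 47.1
Slice 3: Δl = 2.4/cos43.0° = 3.282 m; N'_3 = 69·cos43.0° − 9·3.282 = 20.9; c'Δl = 21.99; W sinα = 47.1
Σc'Δl = 54.6 kN/m; ΣN' = 151.4 kN/m; ΣW sinα = 95.0 kN/m
Resisting = 54.6 + 151.4·tan31.0° = 54.6 + 91.0 = 145.6 kN/m
FS = 145.6 / 95.0 = 1.533

FS = 1.53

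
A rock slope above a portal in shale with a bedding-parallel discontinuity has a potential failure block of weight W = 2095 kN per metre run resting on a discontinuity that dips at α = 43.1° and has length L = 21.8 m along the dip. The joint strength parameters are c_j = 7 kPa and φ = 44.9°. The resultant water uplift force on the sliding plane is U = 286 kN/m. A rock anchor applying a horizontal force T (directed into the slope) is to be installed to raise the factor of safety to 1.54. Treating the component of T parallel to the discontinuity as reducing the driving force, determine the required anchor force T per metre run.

Resolving forces along and normal to the sliding plane, with the horizontal anchor force T adding T·sinα to the effective normal force and T·cosα acting up the plane against the driving force:
FS = [c_jL + (W cosα − U + T sinα) tanφ] / [W sinα − T cosα]
Without the anchor: N' = 1243.7 kN/m, driving T_d = 1431.5 kN/m, resisting R = 7·21.8 + 1243.7·tan44.9° = 1392.0 kN/m, FS = 0.97.
Setting FS = 1.54 and solving for T:
1.54·(1431.5 − T cos43.1°) = 1392.0 + T sin43.1°·tan44.9°
T·(sin43.1°·tan44.9° + 1.54·cos43.1°) = 1.54·1431.5 − 1392.0
T·(0.6833·0.9965 + 1.54·0.7302) = 2204.4 − 1392.0 = 812.5
T·1.8053 = 812.5
T = 450.0 kN/m

T = 450 kN/m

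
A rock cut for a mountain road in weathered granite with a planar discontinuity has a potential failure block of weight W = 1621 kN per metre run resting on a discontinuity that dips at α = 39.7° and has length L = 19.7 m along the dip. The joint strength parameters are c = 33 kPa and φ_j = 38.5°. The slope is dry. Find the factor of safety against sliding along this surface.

Resolving the block weight along and normal to the plane and applying the Mohr–Coulomb strength on the joint:
N' = W cosα = 1621·cos39.7° = 1247.2 kN/m
Driving force T = W sinα = 1621·sin39.7° = 1035.4 kN/m
Resisting force R = c·L + N'·tanφ_j = 33·19.7 + 1247.2·tan38.5° = 650.1 + 992.1 = 1642.2 kN/m
FS = R / T = 1642.2 / 1035.4 = 1.586

FS = 1.59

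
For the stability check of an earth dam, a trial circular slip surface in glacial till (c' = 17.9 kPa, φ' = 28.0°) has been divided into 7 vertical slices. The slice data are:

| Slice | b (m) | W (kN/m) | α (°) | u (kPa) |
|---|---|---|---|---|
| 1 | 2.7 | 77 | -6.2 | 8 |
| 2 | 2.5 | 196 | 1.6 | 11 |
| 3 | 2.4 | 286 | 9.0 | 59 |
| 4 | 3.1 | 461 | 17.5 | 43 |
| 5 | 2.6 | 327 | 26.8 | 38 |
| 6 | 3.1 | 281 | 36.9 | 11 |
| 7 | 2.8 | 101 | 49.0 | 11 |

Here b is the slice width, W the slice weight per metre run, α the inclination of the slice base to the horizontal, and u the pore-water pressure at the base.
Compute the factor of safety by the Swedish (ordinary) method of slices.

FS = 1.66

Ordinary method of slices: FS = Σ[c'·Δl_i + (W_i cosα_i − u_i·Δl_i)·tanφ'] / Σ W_i sinα_i, with Δl_i = b_i / cosα_i.
Slice 1: Δl = 2.7/cos(-6.2°) = 2.716 m; N'_1 = 77·cos(-6.2°) − 8·2.716 = 54.8; c'Δl = 48.61; W sinα = -8.3
Slice 2: Δl = 2.5/cos1.6° = 2.501 m; N'_2 = 196·cos1.6° − 11·2.501 = 168.4; c'Δl = 44.77; W sinα = 5.5
Slice 3: Δl = 2.4/cos9.0° = 2.430 m; N'_3 = 286·cos9.0° − 59·2.430 = 139.1; c'Δl = 43.50; W sinα = 44.7
Slice 4: Δl = 3.1/cos17.5° = 3.250 m; N'_4 = 461·cos17.5° − 43·3.250 = 299.9; c'Δl = 58.18; W sinα = 138.6
Slice 5: Δl = 2.6/cos26.8° = 2.913 m; N'_5 = 327·cos26.8° − 38·2.913 = 181.2; c'Δl = 52.14; W sinα = 147.4
Slice 6: Δl = 3.1/cos36.9° = 3.877 m; N'_6 = 281·cos36.9° − 11·3.877 = 182.1; c'Δl = 69.39; W sinα = 168.7
Slice 7: Δl = 2.8/cos49.0° = 4.268 m; N'_7 = 101·cos49.0° − 11·4.268 = 19.3; c'Δl = 76.40; W sinα = 76.2
Σc'Δl = 393.0 kN/m; ΣN' = 1044.8 kN/m; ΣW sinα = 572.9 kN/m
Resisting = 393.0 + 1044.8·tan28.0° = 393.0 + 555.5 = 948.5 kN/m
FS = 948.5 / 572.9 = 1.656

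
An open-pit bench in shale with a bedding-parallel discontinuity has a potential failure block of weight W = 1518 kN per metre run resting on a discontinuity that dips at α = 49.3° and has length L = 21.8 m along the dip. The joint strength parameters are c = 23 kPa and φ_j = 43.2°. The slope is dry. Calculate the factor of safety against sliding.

FS = 1.24

Resolving the block weight along and normal to the plane and applying the Mohr–Coulomb strength on the joint:
N' = W cosα = 1518·cos49.3° = 989.9 kN/m
Driving force T = W sinα = 1518·sin49.3° = 1150.8 kN/m
Resisting force R = c·L + N'·tanφ_j = 23·21.8 + 989.9·tan43.2° = 501.4 + 929.6 = 1431.0 kN/m
FS = R / T = 1431.0 / 1150.8 = 1.243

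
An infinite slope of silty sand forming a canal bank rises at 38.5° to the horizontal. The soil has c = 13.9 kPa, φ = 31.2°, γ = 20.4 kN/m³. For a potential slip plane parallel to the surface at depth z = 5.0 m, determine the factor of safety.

FS = 1.04

For an infinite slope with a slip plane parallel to the surface (no pore pressure): FS = [c + γz cos²β tanφ] / [γz sinβ cosβ].
γz = 20.4·5.0 = 102.00 kN/m²
Numerator = 13.9 + 102.00·cos²38.5°·tan31.2° = 13.9 + 102.00·0.6125·0.6056 = 51.735 kPa
Denominator = 102.00·sin38.5°·cos38.5° = 102.00·0.6225·0.7826 = 49.693 kPa
FS = 51.735 / 49.693 = 1.041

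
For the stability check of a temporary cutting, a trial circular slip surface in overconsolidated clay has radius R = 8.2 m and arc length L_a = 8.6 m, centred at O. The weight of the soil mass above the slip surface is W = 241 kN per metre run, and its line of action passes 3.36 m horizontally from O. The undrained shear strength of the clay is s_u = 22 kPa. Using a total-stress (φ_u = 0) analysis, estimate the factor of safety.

FS = 1.92

Taking moments about the centre O, the resisting moment is provided by the undrained shear strength acting along the arc:
M_R = s_u·L_a·R = 22·8.60·8.2 = 1551.4 kN·m/m
M_D = W·d = 241·3.36 = 809.8 kN·m/m
FS = M_R / M_D = 1551.4 / 809.8 = 1.916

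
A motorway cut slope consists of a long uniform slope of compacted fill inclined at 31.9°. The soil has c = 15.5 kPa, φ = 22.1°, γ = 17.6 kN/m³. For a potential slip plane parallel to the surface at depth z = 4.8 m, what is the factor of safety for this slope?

FS = 1.06

For an infinite slope with a slip plane parallel to the surface (no pore pressure): FS = [c + γz cos²β tanφ] / [γz sinβ cosβ].
γz = 17.6·4.8 = 84.48 kN/m²
Numerator = 15.5 + 84.48·cos²31.9°·tan22.1° = 15.5 + 84.48·0.7208·0.4061 = 40.225 kPa
Denominator = 84.48·sin31.9°·cos31.9° = 84.48·0.5284·0.8490 = 37.900 kPa
FS = 40.225 / 37.900 = 1.061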